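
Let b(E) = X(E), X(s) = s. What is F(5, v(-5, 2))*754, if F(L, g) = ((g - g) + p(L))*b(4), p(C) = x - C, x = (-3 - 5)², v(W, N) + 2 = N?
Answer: 177944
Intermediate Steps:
v(W, N) = -2 + N
b(E) = E
x = 64 (x = (-8)² = 64)
p(C) = 64 - C
F(L, g) = 256 - 4*L (F(L, g) = ((g - g) + (64 - L))*4 = (0 + (64 - L))*4 = (64 - L)*4 = 256 - 4*L)
F(5, v(-5, 2))*754 = (256 - 4*5)*754 = (256 - 20)*754 = 236*754 = 177944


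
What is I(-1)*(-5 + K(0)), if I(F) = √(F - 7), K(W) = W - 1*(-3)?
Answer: -4*I*√2 ≈ -5.6569*I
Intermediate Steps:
K(W) = 3 + W (K(W) = W + 3 = 3 + W)
I(F) = √(-7 + F)
I(-1)*(-5 + K(0)) = √(-7 - 1)*(-5 + (3 + 0)) = √(-8)*(-5 + 3) = (2*I*√2)*(-2) = -4*I*√2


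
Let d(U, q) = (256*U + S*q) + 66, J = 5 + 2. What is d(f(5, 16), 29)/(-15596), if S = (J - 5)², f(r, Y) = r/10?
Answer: -155/7798 ≈ -0.019877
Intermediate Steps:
f(r, Y) = r/10
J = 7
S = 4 (S = (7 - 5)² = 2² = 4)
d(U, q) = 66 + 4*q + 256*U (d(U, q) = (256*U + 4*q) + 66 = (4*q + 256*U) + 66 = 66 + 4*q + 256*U)
d(f(5, 16), 29)/(-15596) = (66 + 4*29 + 256*((⅒)*5))/(-15596) = (66 + 116 + 256*(½))*(-1/15596) = (66 + 116 + 128)*(-1/15596) = 310*(-1/15596) = -155/7798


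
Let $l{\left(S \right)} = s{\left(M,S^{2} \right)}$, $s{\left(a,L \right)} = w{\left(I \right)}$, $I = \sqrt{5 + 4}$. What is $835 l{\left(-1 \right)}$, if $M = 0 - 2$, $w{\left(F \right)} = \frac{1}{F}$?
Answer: $\frac{835}{3} \approx 278.33$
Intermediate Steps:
$I = 3$ ($I = \sqrt{9} = 3$)
$M = -2$ ($M = 0 - 2 = -2$)
$s{\left(a,L \right)} = \frac{1}{3}$
$l{\left(S \right)} = \frac{1}{3}$
$835 l{\left(-1 \right)} = 835 \cdot \frac{1}{3} = \frac{835}{3}$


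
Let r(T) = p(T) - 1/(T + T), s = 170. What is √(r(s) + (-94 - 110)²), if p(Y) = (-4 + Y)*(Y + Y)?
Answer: √2833818315/170 ≈ 313.14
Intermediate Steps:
p(Y) = 2*Y*(-4 + Y) (p(Y) = (-4 + Y)*(2*Y) = 2*Y*(-4 + Y))
r(T) = -1/(2*T) + 2*T*(-4 + T) (r(T) = 2*T*(-4 + T) - 1/(T + T) = 2*T*(-4 + T) - 1/(2*T) = -1/(2*T) + 2*T*(-4 + T))
√(r(s) + (-94 - 110)²) = √((½)*(-1 + 4*170²*(-4 + 170))/170 + (-94 - 110)²) = √((½)*(1/170)*(-1 + 4*28900*166) + (-204)²) = √((½)*(1/170)*(-1 + 19189600) + 41616) = √((½)*(1/170)*19189599 + 41616) = √(19189599/340 + 41616) = √(33339039/340) = √2833818315/170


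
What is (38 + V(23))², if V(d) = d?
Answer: 3721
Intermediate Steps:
(38 + V(23))² = (38 + 23)² = 61² = 3721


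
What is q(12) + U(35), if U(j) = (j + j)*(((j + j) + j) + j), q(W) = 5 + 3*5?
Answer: 9820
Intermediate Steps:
q(W) = 20 (q(W) = 5 + 15 = 20)
U(j) = 8*j**2 (U(j) = (2*j)*((2*j + j) + j) = (2*j)*(3*j + j) = (2*j)*(4*j) = 8*j**2)
q(12) + U(35) = 20 + 8*35**2 = 20 + 8*1225 = 20 + 9800 = 9820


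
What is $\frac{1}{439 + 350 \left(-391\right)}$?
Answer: $- \frac{1}{136411} \approx -7.3308 \cdot 10^{-6}$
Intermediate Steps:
$\frac{1}{439 + 350 \left(-391\right)} = \frac{1}{439 - 136850} = \frac{1}{-136411} = - \frac{1}{136411}$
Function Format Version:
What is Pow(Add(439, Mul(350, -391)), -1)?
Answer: Rational(-1, 136411) ≈ -7.3308e-6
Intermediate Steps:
Pow(Add(439, Mul(350, -391)), -1) = Pow(Add(439, -136850), -1) = Pow(-136411, -1) = Rational(-1, 136411)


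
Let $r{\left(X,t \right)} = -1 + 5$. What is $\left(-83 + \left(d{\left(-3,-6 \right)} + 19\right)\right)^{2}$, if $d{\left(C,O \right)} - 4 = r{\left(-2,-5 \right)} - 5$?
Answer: $3721$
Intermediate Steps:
$r{\left(X,t \right)} = 4$
$d{\left(C,O \right)} = 3$ ($d{\left(C,O \right)} = 4 + \left(4 - 5\right) = 4 - 1 = 3$)
$\left(-83 + \left(d{\left(-3,-6 \right)} + 19\right)\right)^{2} = \left(-83 + \left(3 + 19\right)\right)^{2} = \left(-83 + 22\right)^{2} = \left(-61\right)^{2} = 3721$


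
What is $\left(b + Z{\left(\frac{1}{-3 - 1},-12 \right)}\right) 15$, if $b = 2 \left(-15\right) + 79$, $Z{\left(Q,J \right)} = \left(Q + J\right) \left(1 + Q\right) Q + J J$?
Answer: $\frac{187485}{64} \approx 2929.5$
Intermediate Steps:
$Z{\left(Q,J \right)} = J^{2} + Q \left(1 + Q\right) \left(J + Q\right)$ ($Z{\left(Q,J \right)} = \left(J + Q\right) \left(1 + Q\right) Q + J^{2} = \left(1 + Q\right) \left(J + Q\right) Q + J^{2} = Q \left(1 + Q\right) \left(J + Q\right) + J^{2} = J^{2} + Q \left(1 + Q\right) \left(J + Q\right)$)
$b = 49$ ($b = -30 + 79 = 49$)
$\left(b + Z{\left(\frac{1}{-3 - 1},-12 \right)}\right) 15 = \left(49 + \left(\left(-12\right)^{2} + \left(\frac{1}{-3 - 1}\right)^{2} + \left(\frac{1}{-3 - 1}\right)^{3} - \frac{12}{-3 - 1} - 12 \left(\frac{1}{-3 - 1}\right)^{2}\right)\right) 15 = \left(49 + \left(144 + \left(\frac{1}{-4}\right)^{2} + \left(\frac{1}{-4}\right)^{3} - \frac{12}{-4} - 12 \left(\frac{1}{-4}\right)^{2}\right)\right) 15 = \left(49 + \left(144 + \left(- \frac{1}{4}\right)^{2} + \left(- \frac{1}{4}\right)^{3} - -3 - 12 \left(- \frac{1}{4}\right)^{2}\right)\right) 15 = \left(49 + \left(144 + \frac{1}{16} - \frac{1}{64} + 3 - \frac{3}{4}\right)\right) 15 = \left(49 + \frac{9363}{64}\right) 15 = \frac{12499}{64} \cdot 15 = \frac{187485}{64}$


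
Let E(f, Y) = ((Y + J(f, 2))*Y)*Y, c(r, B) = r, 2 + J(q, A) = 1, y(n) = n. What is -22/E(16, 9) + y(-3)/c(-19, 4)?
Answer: 763/6156 ≈ 0.12394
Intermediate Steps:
J(q, A) = -1 (J(q, A) = -2 + 1 = -1)
E(f, Y) = Y²*(-1 + Y) (E(f, Y) = ((Y - 1)*Y)*Y = ((-1 + Y)*Y)*Y = (Y*(-1 + Y))*Y = Y²*(-1 + Y))
-22/E(16, 9) + y(-3)/c(-19, 4) = -22*1/(81*(-1 + 9)) - 3/(-19) = -22/(81*8) - 3*(-1/19) = -22/648 + 3/19 = -22*1/648 + 3/19 = -11/324 + 3/19 = 763/6156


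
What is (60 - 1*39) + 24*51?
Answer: 1245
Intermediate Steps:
(60 - 1*39) + 24*51 = (60 - 39) + 1224 = 21 + 1224 = 1245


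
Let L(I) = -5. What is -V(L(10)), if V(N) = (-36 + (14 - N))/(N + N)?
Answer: -17/10 ≈ -1.7000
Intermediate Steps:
V(N) = (-22 - N)/(2*N) (V(N) = (-22 - N)/((2*N)) = (-22 - N)*(1/(2*N)) = (-22 - N)/(2*N))
-V(L(10)) = -(-22 - 1*(-5))/(2*(-5)) = -(-1)*(-22 + 5)/(2*5) = -(-1)*(-17)/(2*5) = -1*17/10 = -17/10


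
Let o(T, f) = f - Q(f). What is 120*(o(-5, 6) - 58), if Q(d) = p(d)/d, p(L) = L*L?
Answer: -6960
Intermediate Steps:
p(L) = L**2
Q(d) = d (Q(d) = d**2/d = d)
o(T, f) = 0 (o(T, f) = f - f = 0)
120*(o(-5, 6) - 58) = 120*(0 - 58) = 120*(-58) = -6960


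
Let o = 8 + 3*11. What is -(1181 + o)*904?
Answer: -1104688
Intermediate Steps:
o = 41 (o = 8 + 33 = 41)
-(1181 + o)*904 = -(1181 + 41)*904 = -1222*904 = -1*1104688 = -1104688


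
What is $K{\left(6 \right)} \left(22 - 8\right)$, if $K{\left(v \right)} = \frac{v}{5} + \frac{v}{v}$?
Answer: $\frac{154}{5} \approx 30.8$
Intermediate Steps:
$K{\left(v \right)} = 1 + \frac{v}{5}$ ($K{\left(v \right)} = v \frac{1}{5} + 1 = \frac{v}{5} + 1 = 1 + \frac{v}{5}$)
$K{\left(6 \right)} \left(22 - 8\right) = \left(1 + \frac{1}{5} \cdot 6\right) \left(22 - 8\right) = \left(1 + \frac{6}{5}\right) 14 = \frac{11}{5} \cdot 14 = \frac{154}{5}$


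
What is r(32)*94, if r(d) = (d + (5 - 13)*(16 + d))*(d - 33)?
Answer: 33088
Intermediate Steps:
r(d) = (-128 - 7*d)*(-33 + d) (r(d) = (d - 8*(16 + d))*(-33 + d) = (d + (-128 - 8*d))*(-33 + d) = (-128 - 7*d)*(-33 + d))
r(32)*94 = (4224 - 7*32² + 103*32)*94 = (4224 - 7*1024 + 3296)*94 = (4224 - 7168 + 3296)*94 = 352*94 = 33088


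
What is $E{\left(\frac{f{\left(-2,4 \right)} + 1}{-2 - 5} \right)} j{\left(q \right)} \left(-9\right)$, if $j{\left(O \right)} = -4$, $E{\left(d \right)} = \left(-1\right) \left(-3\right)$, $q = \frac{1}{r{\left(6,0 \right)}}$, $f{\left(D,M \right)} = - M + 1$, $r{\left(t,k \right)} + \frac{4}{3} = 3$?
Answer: $108$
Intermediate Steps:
$r{\left(t,k \right)} = \frac{5}{3}$ ($r{\left(t,k \right)} = - \frac{4}{3} + 3 = \frac{5}{3}$)
$f{\left(D,M \right)} = 1 - M$
$q = \frac{3}{5}$ ($q = \frac{1}{\frac{5}{3}} = \frac{3}{5} \approx 0.6$)
$E{\left(d \right)} = 3$
$E{\left(\frac{f{\left(-2,4 \right)} + 1}{-2 - 5} \right)} j{\left(q \right)} \left(-9\right) = 3 \left(-4\right) \left(-9\right) = \left(-12\right) \left(-9\right) = 108$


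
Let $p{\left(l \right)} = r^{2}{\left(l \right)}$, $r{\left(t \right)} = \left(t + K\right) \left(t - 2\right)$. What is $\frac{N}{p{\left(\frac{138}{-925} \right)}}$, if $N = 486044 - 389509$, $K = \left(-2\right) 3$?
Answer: $\frac{70672707865234375}{127865074369536} \approx 552.71$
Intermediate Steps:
$K = -6$
$N = 96535$
$r{\left(t \right)} = \left(-6 + t\right) \left(-2 + t\right)$ ($r{\left(t \right)} = \left(t - 6\right) \left(t - 2\right) = \left(-6 + t\right) \left(-2 + t\right)$)
$p{\left(l \right)} = \left(12 + l^{2} - 8 l\right)^{2}$
$\frac{N}{p{\left(\frac{138}{-925} \right)}} = \frac{96535}{\left(12 + \left(\frac{138}{-925}\right)^{2} - 8 \frac{138}{-925}\right)^{2}} = \frac{96535}{\left(12 + \left(138 \left(- \frac{1}{925}\right)\right)^{2} - 8 \cdot 138 \left(- \frac{1}{925}\right)\right)^{2}} = \frac{96535}{\left(12 + \left(- \frac{138}{925}\right)^{2} - - \frac{1104}{925}\right)^{2}} = \frac{96535}{\left(12 + \frac{19044}{855625} + \frac{1104}{925}\right)^{2}} = \frac{96535}{\left(\frac{11307744}{855625}\right)^{2}} = \frac{96535}{\frac{127865074369536}{732094140625}} = 96535 \cdot \frac{732094140625}{127865074369536} = \frac{70672707865234375}{127865074369536}$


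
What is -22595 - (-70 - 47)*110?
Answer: -9725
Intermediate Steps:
-22595 - (-70 - 47)*110 = -22595 - (-117)*110 = -22595 - 1*(-12870) = -22595 + 12870 = -9725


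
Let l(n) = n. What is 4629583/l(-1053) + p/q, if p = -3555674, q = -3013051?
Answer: -13945425563011/3172742703 ≈ -4395.4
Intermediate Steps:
4629583/l(-1053) + p/q = 4629583/(-1053) - 3555674/(-3013051) = 4629583*(-1/1053) - 3555674*(-1/3013051) = -4629583/1053 + 3555674/3013051 = -13945425563011/3172742703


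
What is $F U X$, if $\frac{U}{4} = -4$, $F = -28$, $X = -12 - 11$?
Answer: $-10304$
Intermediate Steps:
$X = -23$
$U = -16$ ($U = 4 \left(-4\right) = -16$)
$F U X = \left(-28\right) \left(-16\right) \left(-23\right) = 448 \left(-23\right) = -10304$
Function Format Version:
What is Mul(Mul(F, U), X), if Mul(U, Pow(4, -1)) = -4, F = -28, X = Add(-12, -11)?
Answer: -10304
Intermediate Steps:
X = -23
U = -16 (U = Mul(4, -4) = -16)
Mul(Mul(F, U), X) = Mul(Mul(-28, -16), -23) = Mul(448, -23) = -10304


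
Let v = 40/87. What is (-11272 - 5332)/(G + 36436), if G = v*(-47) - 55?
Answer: -1444548/3163267 ≈ -0.45666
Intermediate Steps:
v = 40/87 (v = 40*(1/87) = 40/87 ≈ 0.45977)
G = -6665/87 (G = (40/87)*(-47) - 55 = -1880/87 - 55 = -6665/87 ≈ -76.609)
(-11272 - 5332)/(G + 36436) = (-11272 - 5332)/(-6665/87 + 36436) = -16604/3163267/87 = -16604*87/3163267 = -1444548/3163267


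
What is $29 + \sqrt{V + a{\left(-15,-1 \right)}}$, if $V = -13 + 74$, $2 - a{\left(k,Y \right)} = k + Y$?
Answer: $29 + \sqrt{79} \approx 37.888$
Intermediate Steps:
$a{\left(k,Y \right)} = 2 - Y - k$ ($a{\left(k,Y \right)} = 2 - \left(k + Y\right) = 2 - \left(Y + k\right) = 2 - Y - k$)
$V = 61$
$29 + \sqrt{V + a{\left(-15,-1 \right)}} = 29 + \sqrt{61 - -18} = 29 + \sqrt{61 + \left(2 + 1 + 15\right)} = 29 + \sqrt{61 + 18} = 29 + \sqrt{79}$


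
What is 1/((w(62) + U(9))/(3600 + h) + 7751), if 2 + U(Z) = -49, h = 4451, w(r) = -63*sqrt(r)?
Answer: 35886326125/278154686451173 + 72459*sqrt(62)/556309372902346 ≈ 0.00012902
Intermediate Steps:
U(Z) = -51 (U(Z) = -2 - 49 = -51)
1/((w(62) + U(9))/(3600 + h) + 7751) = 1/((-63*sqrt(62) - 51)/(3600 + 4451) + 7751) = 1/((-51 - 63*sqrt(62))/8051 + 7751) = 1/((-51 - 63*sqrt(62))*(1/8051) + 7751) = 1/((-51/8051 - 63*sqrt(62)/8051) + 7751) = 1/(62403250/8051 - 63*sqrt(62)/8051)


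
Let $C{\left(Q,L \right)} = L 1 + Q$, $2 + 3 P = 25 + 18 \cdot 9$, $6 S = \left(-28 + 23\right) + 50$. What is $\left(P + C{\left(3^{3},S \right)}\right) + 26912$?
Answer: $\frac{162049}{6} \approx 27008.0$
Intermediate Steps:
$S = \frac{15}{2}$ ($S = \frac{\left(-28 + 23\right) + 50}{6} = \frac{-5 + 50}{6} = \frac{1}{6} \cdot 45 = \frac{15}{2} \approx 7.5$)
$P = \frac{185}{3}$ ($P = - \frac{2}{3} + \frac{25 + 18 \cdot 9}{3} = - \frac{2}{3} + \frac{25 + 162}{3} = - \frac{2}{3} + \frac{1}{3} \cdot 187 = - \frac{2}{3} + \frac{187}{3} = \frac{185}{3} \approx 61.667$)
$C{\left(Q,L \right)} = L + Q$
$\left(P + C{\left(3^{3},S \right)}\right) + 26912 = \left(\frac{185}{3} + \left(\frac{15}{2} + 3^{3}\right)\right) + 26912 = \left(\frac{185}{3} + \left(\frac{15}{2} + 27\right)\right) + 26912 = \left(\frac{185}{3} + \frac{69}{2}\right) + 26912 = \frac{577}{6} + 26912 = \frac{162049}{6}$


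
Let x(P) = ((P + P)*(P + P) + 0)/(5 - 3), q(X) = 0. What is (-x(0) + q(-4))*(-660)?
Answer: 0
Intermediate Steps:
x(P) = 2*P² (x(P) = ((2*P)*(2*P) + 0)/2 = (4*P² + 0)*(½) = (4*P²)*(½) = 2*P²)
(-x(0) + q(-4))*(-660) = (-2*0² + 0)*(-660) = (-2*0 + 0)*(-660) = (-1*0 + 0)*(-660) = (0 + 0)*(-660) = 0*(-660) = 0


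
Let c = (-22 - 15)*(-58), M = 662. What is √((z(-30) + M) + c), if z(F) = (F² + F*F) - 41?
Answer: √4567 ≈ 67.580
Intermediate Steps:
c = 2146 (c = -37*(-58) = 2146)
z(F) = -41 + 2*F² (z(F) = (F² + F²) - 41 = 2*F² - 41 = -41 + 2*F²)
√((z(-30) + M) + c) = √(((-41 + 2*(-30)²) + 662) + 2146) = √(((-41 + 2*900) + 662) + 2146) = √(((-41 + 1800) + 662) + 2146) = √((1759 + 662) + 2146) = √(2421 + 2146) = √4567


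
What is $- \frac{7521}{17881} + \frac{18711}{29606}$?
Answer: $\frac{111904665}{529384886} \approx 0.21139$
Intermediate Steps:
$- \frac{7521}{17881} + \frac{18711}{29606} = \frac{111904665}{529384886}$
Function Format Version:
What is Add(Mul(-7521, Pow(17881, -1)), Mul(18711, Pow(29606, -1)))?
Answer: Rational(111904665, 529384886) ≈ 0.21139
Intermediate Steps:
Add(Mul(-7521, Pow(17881, -1)), Mul(18711, Pow(29606, -1))) = Add(Mul(-7521, Rational(1, 17881)), Mul(18711, Rational(1, 29606))) = Add(Rational(-7521, 17881), Rational(18711, 29606)) = Rational(111904665, 529384886)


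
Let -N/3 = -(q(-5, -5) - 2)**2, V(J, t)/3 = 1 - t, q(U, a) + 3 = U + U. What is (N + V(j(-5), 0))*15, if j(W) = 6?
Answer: 10170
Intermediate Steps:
q(U, a) = -3 + 2*U (q(U, a) = -3 + (U + U) = -3 + 2*U)
V(J, t) = 3 - 3*t (V(J, t) = 3*(1 - t) = 3 - 3*t)
N = 675 (N = -(-3)*((-3 + 2*(-5)) - 2)**2 = -(-3)*((-3 - 10) - 2)**2 = -(-3)*(-13 - 2)**2 = -(-3)*(-15)**2 = -(-3)*225 = -3*(-225) = 675)
(N + V(j(-5), 0))*15 = (675 + (3 - 3*0))*15 = (675 + (3 + 0))*15 = (675 + 3)*15 = 678*15 = 10170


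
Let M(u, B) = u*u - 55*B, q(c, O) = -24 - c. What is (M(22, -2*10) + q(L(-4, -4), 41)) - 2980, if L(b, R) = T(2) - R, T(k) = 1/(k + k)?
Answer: -5697/4 ≈ -1424.3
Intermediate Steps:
T(k) = 1/(2*k)
L(b, R) = ¼ - R (L(b, R) = (½)/2 - R = (½)*(½) - R = ¼ - R)
M(u, B) = u² - 55*B
(M(22, -2*10) + q(L(-4, -4), 41)) - 2980 = ((22² - (-110)*10) + (-24 - (¼ - 1*(-4)))) - 2980 = ((484 - 55*(-20)) + (-24 - (¼ + 4))) - 2980 = ((484 + 1100) + (-24 - 1*17/4)) - 2980 = (1584 + (-24 - 17/4)) - 2980 = (1584 - 113/4) - 2980 = 6223/4 - 2980 = -5697/4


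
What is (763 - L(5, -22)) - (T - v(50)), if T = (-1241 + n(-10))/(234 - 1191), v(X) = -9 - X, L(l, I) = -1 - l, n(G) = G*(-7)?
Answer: 678299/957 ≈ 708.78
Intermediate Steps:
n(G) = -7*G
T = 1171/957 (T = (-1241 - 7*(-10))/(234 - 1191) = (-1241 + 70)/(-957) = -1171*(-1/957) = 1171/957 ≈ 1.2236)
(763 - L(5, -22)) - (T - v(50)) = (763 - (-1 - 1*5)) - (1171/957 - (-9 - 1*50)) = (763 - (-1 - 5)) - (1171/957 - (-9 - 50)) = (763 - 1*(-6)) - (1171/957 - 1*(-59)) = (763 + 6) - (1171/957 + 59) = 769 - 1*57634/957 = 769 - 57634/957 = 678299/957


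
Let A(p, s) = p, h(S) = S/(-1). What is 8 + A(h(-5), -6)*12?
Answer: 68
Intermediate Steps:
h(S) = -S (h(S) = S*(-1) = -S)
8 + A(h(-5), -6)*12 = 8 - 1*(-5)*12 = 8 + 5*12 = 8 + 60 = 68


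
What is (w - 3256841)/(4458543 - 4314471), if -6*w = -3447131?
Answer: -16093915/864432 ≈ -18.618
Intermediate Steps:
w = 3447131/6 (w = -1/6*(-3447131) = 3447131/6 ≈ 5.7452e+5)
(w - 3256841)/(4458543 - 4314471) = (3447131/6 - 3256841)/(4458543 - 4314471) = -16093915/6/144072 = -16093915/6*1/144072 = -16093915/864432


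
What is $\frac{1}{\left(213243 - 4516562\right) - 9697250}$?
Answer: $- \frac{1}{14000569} \approx -7.1426 \cdot 10^{-8}$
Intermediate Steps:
$\frac{1}{\left(213243 - 4516562\right) - 9697250} = \frac{1}{-4303319 - 9697250} = \frac{1}{-14000569} = - \frac{1}{14000569}$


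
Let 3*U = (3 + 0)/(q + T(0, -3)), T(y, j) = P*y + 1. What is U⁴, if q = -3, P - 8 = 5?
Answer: 1/16 ≈ 0.062500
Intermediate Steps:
P = 13 (P = 8 + 5 = 13)
T(y, j) = 1 + 13*y (T(y, j) = 13*y + 1 = 1 + 13*y)
U = -½ (U = ((3 + 0)/(-3 + (1 + 13*0)))/3 = (3/(-3 + (1 + 0)))/3 = (3/(-3 + 1))/3 = (3/(-2))/3 = (3*(-½))/3 = (⅓)*(-3/2) = -½ ≈ -0.50000)
U⁴ = (-½)⁴ = 1/16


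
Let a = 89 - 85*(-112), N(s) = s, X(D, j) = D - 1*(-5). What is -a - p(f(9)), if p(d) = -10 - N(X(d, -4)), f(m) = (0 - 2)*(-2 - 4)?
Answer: -9582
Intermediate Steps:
X(D, j) = 5 + D (X(D, j) = D + 5 = 5 + D)
f(m) = 12 (f(m) = -2*(-6) = 12)
p(d) = -15 - d (p(d) = -10 - (5 + d) = -10 + (-5 - d) = -15 - d)
a = 9609 (a = 89 + 9520 = 9609)
-a - p(f(9)) = -1*9609 - (-15 - 1*12) = -9609 - (-15 - 12) = -9609 - 1*(-27) = -9609 + 27 = -9582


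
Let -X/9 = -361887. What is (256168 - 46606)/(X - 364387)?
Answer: 104781/1446298 ≈ 0.072448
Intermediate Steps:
X = 3256983 (X = -9*(-361887) = 3256983)
(256168 - 46606)/(X - 364387) = (256168 - 46606)/(3256983 - 364387) = 209562/2892596 = 209562*(1/2892596) = 104781/1446298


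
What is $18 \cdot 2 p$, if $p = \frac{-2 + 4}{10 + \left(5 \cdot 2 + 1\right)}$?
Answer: $\frac{24}{7} \approx 3.4286$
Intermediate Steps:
$p = \frac{2}{21}$ ($p = \frac{2}{10 + \left(10 + 1\right)} = \frac{2}{10 + 11} = \frac{2}{21} \approx 0.095238$)
$18 \cdot 2 p = 18 \cdot 2 \cdot \frac{2}{21} = 36 \cdot \frac{2}{21} = \frac{24}{7}$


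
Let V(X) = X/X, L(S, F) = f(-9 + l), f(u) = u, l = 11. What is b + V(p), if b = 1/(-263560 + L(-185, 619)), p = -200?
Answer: 263557/263558 ≈ 1.0000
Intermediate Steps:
L(S, F) = 2 (L(S, F) = -9 + 11 = 2)
V(X) = 1
b = -1/263558 (b = 1/(-263560 + 2) = 1/(-263558) = -1/263558 ≈ -3.7942e-6)
b + V(p) = -1/263558 + 1 = 263557/263558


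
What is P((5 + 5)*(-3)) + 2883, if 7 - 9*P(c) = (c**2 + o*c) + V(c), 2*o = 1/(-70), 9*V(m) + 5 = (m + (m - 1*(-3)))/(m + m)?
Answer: 3507593/1260 ≈ 2783.8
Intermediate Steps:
V(m) = -5/9 + (3 + 2*m)/(18*m) (V(m) = -5/9 + ((m + (m - 1*(-3)))/(m + m))/9 = -5/9 + ((m + (m + 3))/((2*m)))/9 = -5/9 + ((m + (3 + m))*(1/(2*m)))/9 = -5/9 + ((3 + 2*m)*(1/(2*m)))/9 = -5/9 + ((3 + 2*m)/(2*m))/9 = -5/9 + (3 + 2*m)/(18*m))
o = -1/140 (o = (1/2)/(-70) = (1/2)*(-1/70) = -1/140 ≈ -0.0071429)
P(c) = 7/9 - c**2/9 + c/1260 - (3 - 8*c)/(162*c) (P(c) = 7/9 - ((c**2 - c/140) + (3 - 8*c)/(18*c))/9 = 7/9 - (c**2 - c/140 + (3 - 8*c)/(18*c))/9 = 7/9 + (-c**2/9 + c/1260 - (3 - 8*c)/(162*c)) = 7/9 - c**2/9 + c/1260 - (3 - 8*c)/(162*c))
P((5 + 5)*(-3)) + 2883 = (67/81 - 9*(5 + 5)**2/9 - (-1/(3*(5 + 5)))/54 + ((5 + 5)*(-3))/1260) + 2883 = (67/81 - (10*(-3))**2/9 - 1/(54*(10*(-3))) + (10*(-3))/1260) + 2883 = (67/81 - 1/9*(-30)**2 - 1/54/(-30) + (1/1260)*(-30)) + 2883 = (67/81 - 1/9*900 - 1/54*(-1/30) - 1/42) + 2883 = (67/81 - 100 + 1/1620 - 1/42) + 2883 = -124987/1260 + 2883 = 3507593/1260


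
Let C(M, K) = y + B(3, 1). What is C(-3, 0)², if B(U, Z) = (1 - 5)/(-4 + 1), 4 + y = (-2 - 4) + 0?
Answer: 676/9 ≈ 75.111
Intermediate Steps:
y = -10 (y = -4 + ((-2 - 4) + 0) = -4 + (-6 + 0) = -4 - 6 = -10)
B(U, Z) = 4/3 (B(U, Z) = -4/(-3) = -4*(-⅓) = 4/3)
C(M, K) = -26/3 (C(M, K) = -10 + 4/3 = -26/3)
C(-3, 0)² = (-26/3)² = 676/9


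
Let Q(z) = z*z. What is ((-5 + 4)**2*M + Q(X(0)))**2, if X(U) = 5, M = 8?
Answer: 1089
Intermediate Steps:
Q(z) = z**2
((-5 + 4)**2*M + Q(X(0)))**2 = ((-5 + 4)**2*8 + 5**2)**2 = ((-1)**2*8 + 25)**2 = (1*8 + 25)**2 = (8 + 25)**2 = 33**2 = 1089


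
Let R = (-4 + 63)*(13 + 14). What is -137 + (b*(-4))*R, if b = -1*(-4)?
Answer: -25625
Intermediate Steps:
b = 4
R = 1593 (R = 59*27 = 1593)
-137 + (b*(-4))*R = -137 + (4*(-4))*1593 = -137 - 16*1593 = -137 - 25488 = -25625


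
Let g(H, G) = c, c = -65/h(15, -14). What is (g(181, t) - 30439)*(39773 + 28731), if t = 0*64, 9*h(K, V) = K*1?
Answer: -2087864912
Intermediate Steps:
h(K, V) = K/9 (h(K, V) = (K*1)/9 = K/9)
t = 0
c = -39 (c = -65/((⅑)*15) = -65/5/3 = -65*⅗ = -39)
g(H, G) = -39
(g(181, t) - 30439)*(39773 + 28731) = (-39 - 30439)*(39773 + 28731) = -30478*68504 = -2087864912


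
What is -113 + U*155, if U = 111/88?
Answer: 7261/88 ≈ 82.511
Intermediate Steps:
U = 111/88 (U = 111*(1/88) = 111/88 ≈ 1.2614)
-113 + U*155 = -113 + (111/88)*155 = -113 + 17205/88 = 7261/88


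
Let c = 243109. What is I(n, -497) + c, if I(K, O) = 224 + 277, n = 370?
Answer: 243610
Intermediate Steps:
I(K, O) = 501
I(n, -497) + c = 501 + 243109 = 243610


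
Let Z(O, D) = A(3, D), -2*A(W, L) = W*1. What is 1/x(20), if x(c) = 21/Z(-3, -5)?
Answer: -1/14 ≈ -0.071429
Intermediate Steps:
A(W, L) = -W/2
Z(O, D) = -3/2 (Z(O, D) = -½*3 = -3/2)
x(c) = -14 (x(c) = 21/(-3/2) = 21*(-⅔) = -14)
1/x(20) = 1/(-14) = -1/14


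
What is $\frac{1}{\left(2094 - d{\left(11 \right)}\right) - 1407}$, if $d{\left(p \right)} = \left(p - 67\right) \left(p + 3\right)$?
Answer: $\frac{1}{1471} \approx 0.00067981$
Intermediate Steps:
$d{\left(p \right)} = \left(-67 + p\right) \left(3 + p\right)$
$\frac{1}{\left(2094 - d{\left(11 \right)}\right) - 1407} = \frac{1}{\left(2094 - \left(-201 + 11^{2} - 704\right)\right) - 1407} = \frac{1}{\left(2094 - \left(-201 + 121 - 704\right)\right) - 1407} = \frac{1}{\left(2094 - -784\right) - 1407} = \frac{1}{\left(2094 + 784\right) - 1407} = \frac{1}{2878 - 1407} = \frac{1}{1471}$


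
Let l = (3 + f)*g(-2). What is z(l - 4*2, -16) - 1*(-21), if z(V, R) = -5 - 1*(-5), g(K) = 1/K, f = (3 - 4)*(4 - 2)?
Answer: 21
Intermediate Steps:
f = -2 (f = -1*2 = -2)
l = -½ (l = (3 - 2)/(-2) = 1*(-½) = -½ ≈ -0.50000)
z(V, R) = 0 (z(V, R) = -5 + 5 = 0)
z(l - 4*2, -16) - 1*(-21) = 0 - 1*(-21) = 0 + 21 = 21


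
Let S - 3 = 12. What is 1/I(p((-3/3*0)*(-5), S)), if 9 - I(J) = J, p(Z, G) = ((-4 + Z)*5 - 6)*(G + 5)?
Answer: 1/529 ≈ 0.0018904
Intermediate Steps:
S = 15 (S = 3 + 12 = 15)
p(Z, G) = (-26 + 5*Z)*(5 + G) (p(Z, G) = ((-20 + 5*Z) - 6)*(5 + G) = (-26 + 5*Z)*(5 + G))
I(J) = 9 - J
1/I(p((-3/3*0)*(-5), S)) = 1/(9 - (-130 - 26*15 + 25*((-3/3*0)*(-5)) + 5*15*((-3/3*0)*(-5)))) = 1/(9 - (-130 - 390 + 25*((-3*1/3*0)*(-5)) + 5*15*((-3*1/3*0)*(-5)))) = 1/(9 - (-130 - 390 + 25*(-1*0*(-5)) + 5*15*(-1*0*(-5)))) = 1/(9 - (-130 - 390 + 25*(0*(-5)) + 5*15*(0*(-5)))) = 1/(9 - (-130 - 390 + 25*0 + 5*15*0)) = 1/(9 - (-130 - 390 + 0 + 0)) = 1/(9 - 1*(-520)) = 1/(9 + 520) = 1/529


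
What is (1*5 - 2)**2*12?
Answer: 108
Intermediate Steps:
(1*5 - 2)**2*12 = (5 - 2)**2*12 = 3**2*12 = 9*12 = 108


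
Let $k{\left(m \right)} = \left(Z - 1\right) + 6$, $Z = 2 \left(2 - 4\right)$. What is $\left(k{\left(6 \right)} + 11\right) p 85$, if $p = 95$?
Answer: $96900$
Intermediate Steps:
$Z = -4$ ($Z = 2 \left(-2\right) = -4$)
$k{\left(m \right)} = 1$ ($k{\left(m \right)} = \left(-4 - 1\right) + 6 = -5 + 6 = 1$)
$\left(k{\left(6 \right)} + 11\right) p 85 = \left(1 + 11\right) 95 \cdot 85 = 12 \cdot 95 \cdot 85 = 1140 \cdot 85 = 96900$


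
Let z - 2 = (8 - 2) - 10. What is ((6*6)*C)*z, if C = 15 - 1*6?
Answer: -648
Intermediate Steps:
C = 9 (C = 15 - 6 = 9)
z = -2 (z = 2 + ((8 - 2) - 10) = 2 + (6 - 10) = 2 - 4 = -2)
((6*6)*C)*z = ((6*6)*9)*(-2) = (36*9)*(-2) = 324*(-2) = -648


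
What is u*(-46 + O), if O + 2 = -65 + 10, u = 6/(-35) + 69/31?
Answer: -229587/1085 ≈ -211.60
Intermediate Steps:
u = 2229/1085 (u = 6*(-1/35) + 69*(1/31) = -6/35 + 69/31 = 2229/1085 ≈ 2.0544)
O = -57 (O = -2 + (-65 + 10) = -2 - 55 = -57)
u*(-46 + O) = 2229*(-46 - 57)/1085 = (2229/1085)*(-103) = -229587/1085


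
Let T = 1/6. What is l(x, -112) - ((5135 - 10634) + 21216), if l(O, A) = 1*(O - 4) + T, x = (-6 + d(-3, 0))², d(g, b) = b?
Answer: -94109/6 ≈ -15685.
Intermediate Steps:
T = ⅙ (T = 1*(⅙) = ⅙ ≈ 0.16667)
x = 36 (x = (-6 + 0)² = (-6)² = 36)
l(O, A) = -23/6 + O (l(O, A) = 1*(O - 4) + ⅙ = 1*(-4 + O) + ⅙ = (-4 + O) + ⅙ = -23/6 + O)
l(x, -112) - ((5135 - 10634) + 21216) = (-23/6 + 36) - ((5135 - 10634) + 21216) = 193/6 - (-5499 + 21216) = 193/6 - 1*15717 = 193/6 - 15717 = -94109/6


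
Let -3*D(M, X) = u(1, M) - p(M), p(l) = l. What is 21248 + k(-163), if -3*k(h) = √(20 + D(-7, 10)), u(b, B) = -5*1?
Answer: 21248 - √174/9 ≈ 21247.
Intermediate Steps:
u(b, B) = -5
D(M, X) = 5/3 + M/3 (D(M, X) = -(-5 - M)/3 = 5/3 + M/3)
k(h) = -√174/9 (k(h) = -√(20 + (5/3 + (⅓)*(-7)))/3 = -√(20 + (5/3 - 7/3))/3 = -√(20 - ⅔)/3 = -√174/9)
21248 + k(-163) = 21248 - √174/9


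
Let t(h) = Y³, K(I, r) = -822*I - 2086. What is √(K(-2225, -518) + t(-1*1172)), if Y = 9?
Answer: √1827593 ≈ 1351.9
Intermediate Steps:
K(I, r) = -2086 - 822*I
t(h) = 729 (t(h) = 9³ = 729)
√(K(-2225, -518) + t(-1*1172)) = √((-2086 - 822*(-2225)) + 729) = √((-2086 + 1828950) + 729) = √(1826864 + 729) = √1827593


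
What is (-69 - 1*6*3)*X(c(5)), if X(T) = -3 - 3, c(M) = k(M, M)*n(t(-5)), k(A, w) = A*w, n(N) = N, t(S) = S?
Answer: 522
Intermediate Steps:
c(M) = -5*M**2 (c(M) = (M*M)*(-5) = M**2*(-5) = -5*M**2)
X(T) = -6
(-69 - 1*6*3)*X(c(5)) = (-69 - 1*6*3)*(-6) = (-69 - 6*3)*(-6) = (-69 - 18)*(-6) = -87*(-6) = 522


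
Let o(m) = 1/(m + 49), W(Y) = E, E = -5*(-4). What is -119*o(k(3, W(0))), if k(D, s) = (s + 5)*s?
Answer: -119/549 ≈ -0.21676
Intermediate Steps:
E = 20
W(Y) = 20
k(D, s) = s*(5 + s) (k(D, s) = (5 + s)*s = s*(5 + s))
o(m) = 1/(49 + m)
-119*o(k(3, W(0))) = -119/(49 + 20*(5 + 20)) = -119/(49 + 20*25) = -119/(49 + 500) = -119/549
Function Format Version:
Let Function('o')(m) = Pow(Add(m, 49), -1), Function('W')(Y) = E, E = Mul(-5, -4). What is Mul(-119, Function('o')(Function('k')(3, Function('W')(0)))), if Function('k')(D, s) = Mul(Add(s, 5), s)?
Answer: Rational(-119, 549) ≈ -0.21676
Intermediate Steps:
E = 20
Function('W')(Y) = 20
Function('k')(D, s) = Mul(s, Add(5, s)) (Function('k')(D, s) = Mul(Add(5, s), s) = Mul(s, Add(5, s)))
Function('o')(m) = Pow(Add(49, m), -1)
Mul(-119, Function('o')(Function('k')(3, Function('W')(0)))) = Mul(-119, Pow(Add(49, Mul(20, Add(5, 20))), -1)) = Mul(-119, Pow(Add(49, Mul(20, 25)), -1)) = Mul(-119, Pow(Add(49, 500), -1)) = Mul(-119, Pow(549, -1)) = Mul(-119, Rational(1, 549)) = Rational(-119, 549)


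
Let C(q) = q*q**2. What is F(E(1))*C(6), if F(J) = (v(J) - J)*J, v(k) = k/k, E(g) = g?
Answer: 0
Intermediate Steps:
v(k) = 1
C(q) = q**3
F(J) = J*(1 - J) (F(J) = (1 - J)*J = J*(1 - J))
F(E(1))*C(6) = (1*(1 - 1*1))*6**3 = (1*(1 - 1))*216 = (1*0)*216 = 0*216 = 0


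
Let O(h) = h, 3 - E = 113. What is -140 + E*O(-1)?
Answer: -30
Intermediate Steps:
E = -110 (E = 3 - 1*113 = 3 - 113 = -110)
-140 + E*O(-1) = -140 - 110*(-1) = -140 + 110 = -30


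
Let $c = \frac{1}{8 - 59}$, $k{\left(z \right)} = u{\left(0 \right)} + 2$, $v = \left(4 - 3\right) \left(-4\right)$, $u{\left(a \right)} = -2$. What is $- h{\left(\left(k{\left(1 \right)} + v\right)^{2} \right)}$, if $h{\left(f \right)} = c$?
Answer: $\frac{1}{51} \approx 0.019608$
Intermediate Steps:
$v = -4$ ($v = 1 \left(-4\right) = -4$)
$k{\left(z \right)} = 0$ ($k{\left(z \right)} = -2 + 2 = 0$)
$c = - \frac{1}{51}$ ($c = \frac{1}{-51} = - \frac{1}{51} \approx -0.019608$)
$h{\left(f \right)} = - \frac{1}{51}$
$- h{\left(\left(k{\left(1 \right)} + v\right)^{2} \right)} = \left(-1\right) \left(- \frac{1}{51}\right) = \frac{1}{51}$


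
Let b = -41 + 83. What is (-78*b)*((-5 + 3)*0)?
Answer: 0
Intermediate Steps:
b = 42
(-78*b)*((-5 + 3)*0) = (-78*42)*((-5 + 3)*0) = -(-6552)*0 = -3276*0 = 0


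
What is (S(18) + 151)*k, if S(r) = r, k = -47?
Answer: -7943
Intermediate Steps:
(S(18) + 151)*k = (18 + 151)*(-47) = 169*(-47) = -7943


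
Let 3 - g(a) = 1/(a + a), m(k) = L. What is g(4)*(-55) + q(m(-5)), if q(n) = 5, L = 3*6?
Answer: -1225/8 ≈ -153.13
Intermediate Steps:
L = 18
m(k) = 18
g(a) = 3 - 1/(2*a) (g(a) = 3 - 1/(a + a) = 3 - 1/(2*a))
g(4)*(-55) + q(m(-5)) = (3 - 1/2/4)*(-55) + 5 = (3 - 1/2*1/4)*(-55) + 5 = (3 - 1/8)*(-55) + 5 = (23/8)*(-55) + 5 = -1265/8 + 5 = -1225/8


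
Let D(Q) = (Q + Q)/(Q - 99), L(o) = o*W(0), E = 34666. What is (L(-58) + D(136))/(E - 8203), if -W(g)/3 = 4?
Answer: 26024/979131 ≈ 0.026579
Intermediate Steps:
W(g) = -12 (W(g) = -3*4 = -12)
L(o) = -12*o (L(o) = o*(-12) = -12*o)
D(Q) = 2*Q/(-99 + Q) (D(Q) = (2*Q)/(-99 + Q) = 2*Q/(-99 + Q))
(L(-58) + D(136))/(E - 8203) = (-12*(-58) + 2*136/(-99 + 136))/(34666 - 8203) = (696 + 2*136/37)/26463 = (696 + 2*136*(1/37))*(1/26463) = (696 + 272/37)*(1/26463) = (26024/37)*(1/26463) = 26024/979131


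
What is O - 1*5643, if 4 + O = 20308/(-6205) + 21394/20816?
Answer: -364837511859/64581640 ≈ -5649.2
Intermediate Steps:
O = -403317339/64581640 (O = -4 + (20308/(-6205) + 21394/20816) = -4 + (20308*(-1/6205) + 21394*(1/20816)) = -4 + (-20308/6205 + 10697/10408) = -4 - 144990779/64581640 = -403317339/64581640 ≈ -6.2451)
O - 1*5643 = -403317339/64581640 - 1*5643 = -403317339/64581640 - 5643 = -364837511859/64581640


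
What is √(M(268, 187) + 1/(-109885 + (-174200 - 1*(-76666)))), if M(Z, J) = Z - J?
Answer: √3484833759022/207419 ≈ 9.0000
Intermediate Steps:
√(M(268, 187) + 1/(-109885 + (-174200 - 1*(-76666)))) = √((268 - 1*187) + 1/(-109885 + (-174200 - 1*(-76666)))) = √((268 - 187) + 1/(-109885 + (-174200 + 76666))) = √(81 + 1/(-109885 - 97534)) = √(81 + 1/(-207419)) = √(81 - 1/207419) = √(16800938/207419) = √3484833759022/207419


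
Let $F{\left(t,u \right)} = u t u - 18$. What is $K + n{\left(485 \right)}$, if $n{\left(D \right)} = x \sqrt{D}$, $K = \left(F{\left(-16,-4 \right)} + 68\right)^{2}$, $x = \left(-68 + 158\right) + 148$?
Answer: $42436 + 238 \sqrt{485} \approx 47677.0$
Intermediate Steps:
$F{\left(t,u \right)} = -18 + t u^{2}$ ($F{\left(t,u \right)} = t u u - 18 = t u^{2} - 18 = -18 + t u^{2}$)
$x = 238$ ($x = 90 + 148 = 238$)
$K = 42436$ ($K = \left(\left(-18 - 16 \left(-4\right)^{2}\right) + 68\right)^{2} = \left(\left(-18 - 256\right) + 68\right)^{2} = \left(-274 + 68\right)^{2} = \left(-206\right)^{2} = 42436$)
$n{\left(D \right)} = 238 \sqrt{D}$
$K + n{\left(485 \right)} = 42436 + 238 \sqrt{485}$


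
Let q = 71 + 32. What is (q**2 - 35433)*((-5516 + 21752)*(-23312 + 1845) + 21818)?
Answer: 8651570964656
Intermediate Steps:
q = 103
(q**2 - 35433)*((-5516 + 21752)*(-23312 + 1845) + 21818) = (103**2 - 35433)*((-5516 + 21752)*(-23312 + 1845) + 21818) = (10609 - 35433)*(16236*(-21467) + 21818) = -24824*(-348538212 + 21818) = -24824*(-348516394) = 8651570964656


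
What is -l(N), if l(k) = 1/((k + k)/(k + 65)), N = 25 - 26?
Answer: 32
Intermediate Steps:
N = -1
l(k) = (65 + k)/(2*k) (l(k) = 1/((2*k)/(65 + k)) = 1/(2*k/(65 + k)) = (65 + k)/(2*k))
-l(N) = -(65 - 1)/(2*(-1)) = -(-1)*64/2 = -1*(-32) = 32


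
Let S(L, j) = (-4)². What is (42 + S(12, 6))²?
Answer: 3364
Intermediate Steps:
S(L, j) = 16
(42 + S(12, 6))² = (42 + 16)² = 58² = 3364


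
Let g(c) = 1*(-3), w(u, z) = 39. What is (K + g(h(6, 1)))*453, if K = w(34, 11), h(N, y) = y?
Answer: 16308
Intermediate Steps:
K = 39
g(c) = -3
(K + g(h(6, 1)))*453 = (39 - 3)*453 = 36*453 = 16308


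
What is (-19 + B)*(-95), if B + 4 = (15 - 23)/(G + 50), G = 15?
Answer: 28557/13 ≈ 2196.7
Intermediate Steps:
B = -268/65 (B = -4 + (15 - 23)/(15 + 50) = -4 - 8/65 = -268/65 ≈ -4.1231)
(-19 + B)*(-95) = (-19 - 268/65)*(-95) = -1503/65*(-95) = 28557/13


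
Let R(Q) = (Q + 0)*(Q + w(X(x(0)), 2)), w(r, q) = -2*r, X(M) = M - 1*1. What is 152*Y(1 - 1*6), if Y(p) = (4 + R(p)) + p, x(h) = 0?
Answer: 2128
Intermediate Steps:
X(M) = -1 + M (X(M) = M - 1 = -1 + M)
R(Q) = Q*(2 + Q) (R(Q) = (Q + 0)*(Q - 2*(-1 + 0)) = Q*(Q - 2*(-1)) = Q*(Q + 2) = Q*(2 + Q))
Y(p) = 4 + p + p*(2 + p) (Y(p) = (4 + p*(2 + p)) + p = 4 + p + p*(2 + p))
152*Y(1 - 1*6) = 152*(4 + (1 - 1*6) + (1 - 1*6)*(2 + (1 - 1*6))) = 152*(4 + (1 - 6) + (1 - 6)*(2 + (1 - 6))) = 152*(4 - 5 - 5*(2 - 5)) = 152*(4 - 5 - 5*(-3)) = 152*(4 - 5 + 15) = 152*14 = 2128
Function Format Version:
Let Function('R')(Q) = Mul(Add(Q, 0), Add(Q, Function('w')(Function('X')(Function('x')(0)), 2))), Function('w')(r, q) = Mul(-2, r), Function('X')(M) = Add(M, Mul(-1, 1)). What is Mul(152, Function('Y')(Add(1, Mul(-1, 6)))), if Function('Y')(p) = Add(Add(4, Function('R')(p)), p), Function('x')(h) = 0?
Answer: 2128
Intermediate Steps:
Function('X')(M) = Add(-1, M) (Function('X')(M) = Add(M, -1) = Add(-1, M))
Function('R')(Q) = Mul(Q, Add(2, Q)) (Function('R')(Q) = Mul(Add(Q, 0), Add(Q, Mul(-2, Add(-1, 0)))) = Mul(Q, Add(Q, Mul(-2, -1))) = Mul(Q, Add(Q, 2)) = Mul(Q, Add(2, Q)))
Function('Y')(p) = Add(4, p, Mul(p, Add(2, p))) (Function('Y')(p) = Add(Add(4, Mul(p, Add(2, p))), p) = Add(4, p, Mul(p, Add(2, p))))
Mul(152, Function('Y')(Add(1, Mul(-1, 6)))) = Mul(152, Add(4, Add(1, Mul(-1, 6)), Mul(Add(1, Mul(-1, 6)), Add(2, Add(1, Mul(-1, 6)))))) = Mul(152, Add(4, Add(1, -6), Mul(Add(1, -6), Add(2, Add(1, -6))))) = Mul(152, Add(4, -5, Mul(-5, Add(2, -5)))) = Mul(152, Add(4, -5, Mul(-5, -3))) = Mul(152, Add(4, -5, 15)) = Mul(152, 14) = 2128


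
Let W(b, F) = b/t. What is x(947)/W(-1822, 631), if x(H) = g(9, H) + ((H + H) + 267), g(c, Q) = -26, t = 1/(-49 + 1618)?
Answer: -2135/2858718 ≈ -0.00074684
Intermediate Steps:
t = 1/1569 ≈ 0.00063735
W(b, F) = 1569*b (W(b, F) = b/(1/1569) = b*1569 = 1569*b)
x(H) = 241 + 2*H (x(H) = -26 + ((H + H) + 267) = -26 + (2*H + 267) = -26 + (267 + 2*H) = 241 + 2*H)
x(947)/W(-1822, 631) = (241 + 2*947)/((1569*(-1822))) = (241 + 1894)/(-2858718) = 2135*(-1/2858718) = -2135/2858718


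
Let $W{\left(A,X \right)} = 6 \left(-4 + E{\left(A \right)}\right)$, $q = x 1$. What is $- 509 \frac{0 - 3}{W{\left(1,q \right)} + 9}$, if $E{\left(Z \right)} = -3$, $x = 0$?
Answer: $- \frac{509}{11} \approx -46.273$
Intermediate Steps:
$q = 0$ ($q = 0 \cdot 1 = 0$)
$W{\left(A,X \right)} = -42$ ($W{\left(A,X \right)} = 6 \left(-4 - 3\right) = 6 \left(-7\right) = -42$)
$- 509 \frac{0 - 3}{W{\left(1,q \right)} + 9} = - 509 \frac{0 - 3}{-42 + 9} = - 509 \left(- \frac{3}{-33}\right) = - 509 \left(\left(-3\right) \left(- \frac{1}{33}\right)\right) = \left(-509\right) \frac{1}{11} = - \frac{509}{11}$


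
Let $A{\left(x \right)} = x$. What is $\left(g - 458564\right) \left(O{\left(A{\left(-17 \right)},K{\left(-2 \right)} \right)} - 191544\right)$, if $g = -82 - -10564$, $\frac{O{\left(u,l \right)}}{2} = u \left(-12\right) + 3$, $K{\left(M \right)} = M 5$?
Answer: $85641912660$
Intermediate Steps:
$K{\left(M \right)} = 5 M$
$O{\left(u,l \right)} = 6 - 24 u$ ($O{\left(u,l \right)} = 2 \left(u \left(-12\right) + 3\right) = 2 \left(- 12 u + 3\right) = 2 \left(3 - 12 u\right) = 6 - 24 u$)
$g = 10482$ ($g = -82 + 10564 = 10482$)
$\left(g - 458564\right) \left(O{\left(A{\left(-17 \right)},K{\left(-2 \right)} \right)} - 191544\right) = \left(10482 - 458564\right) \left(\left(6 - -408\right) - 191544\right) = - 448082 \left(\left(6 + 408\right) - 191544\right) = - 448082 \left(414 - 191544\right) = \left(-448082\right) \left(-191130\right) = 85641912660$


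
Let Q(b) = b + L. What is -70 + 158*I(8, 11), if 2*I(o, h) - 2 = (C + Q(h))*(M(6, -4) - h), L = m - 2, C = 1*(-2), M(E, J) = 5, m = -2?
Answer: -2282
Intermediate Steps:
C = -2
L = -4 (L = -2 - 2 = -4)
Q(b) = -4 + b (Q(b) = b - 4 = -4 + b)
I(o, h) = 1 + (-6 + h)*(5 - h)/2 (I(o, h) = 1 + ((-2 + (-4 + h))*(5 - h))/2 = 1 + ((-6 + h)*(5 - h))/2 = 1 + (-6 + h)*(5 - h)/2)
-70 + 158*I(8, 11) = -70 + 158*(-14 - ½*11² + (11/2)*11) = -70 + 158*(-14 - ½*121 + 121/2) = -70 + 158*(-14 - 121/2 + 121/2) = -70 + 158*(-14) = -70 - 2212 = -2282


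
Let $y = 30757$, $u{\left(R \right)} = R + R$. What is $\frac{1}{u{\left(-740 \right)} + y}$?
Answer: $\frac{1}{29277} \approx 3.4156 \cdot 10^{-5}$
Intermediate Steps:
$u{\left(R \right)} = 2 R$
$\frac{1}{u{\left(-740 \right)} + y} = \frac{1}{2 \left(-740\right) + 30757} = \frac{1}{-1480 + 30757} = \frac{1}{29277}$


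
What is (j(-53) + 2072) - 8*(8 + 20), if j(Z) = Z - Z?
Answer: 1848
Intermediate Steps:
j(Z) = 0
(j(-53) + 2072) - 8*(8 + 20) = (0 + 2072) - 8*(8 + 20) = 2072 - 8*28 = 2072 - 224 = 1848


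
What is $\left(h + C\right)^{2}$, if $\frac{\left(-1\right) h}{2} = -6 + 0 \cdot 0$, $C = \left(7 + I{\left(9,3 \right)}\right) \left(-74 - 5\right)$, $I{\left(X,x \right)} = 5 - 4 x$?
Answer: $144$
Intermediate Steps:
$C = 0$ ($C = \left(7 + \left(5 - 12\right)\right) \left(-74 - 5\right) = \left(7 + \left(5 - 12\right)\right) \left(-79\right) = \left(7 - 7\right) \left(-79\right) = 0 \left(-79\right) = 0$)
$h = 12$ ($h = - 2 \left(-6 + 0 \cdot 0\right) = - 2 \left(-6 + 0\right) = \left(-2\right) \left(-6\right) = 12$)
$\left(h + C\right)^{2} = \left(12 + 0\right)^{2} = 12^{2} = 144$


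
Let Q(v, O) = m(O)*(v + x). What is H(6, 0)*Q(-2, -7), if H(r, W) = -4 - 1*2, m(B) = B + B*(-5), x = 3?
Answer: -168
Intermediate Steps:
m(B) = -4*B (m(B) = B - 5*B = -4*B)
H(r, W) = -6 (H(r, W) = -4 - 2 = -6)
Q(v, O) = -4*O*(3 + v) (Q(v, O) = (-4*O)*(v + 3) = (-4*O)*(3 + v) = -4*O*(3 + v))
H(6, 0)*Q(-2, -7) = -(-24)*(-7)*(3 - 2) = -(-24)*(-7) = -6*28 = -168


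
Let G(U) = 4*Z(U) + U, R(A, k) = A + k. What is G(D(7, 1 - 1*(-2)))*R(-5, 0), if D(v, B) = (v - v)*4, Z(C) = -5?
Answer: 100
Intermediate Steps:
D(v, B) = 0 (D(v, B) = 0*4 = 0)
G(U) = -20 + U (G(U) = 4*(-5) + U = -20 + U)
G(D(7, 1 - 1*(-2)))*R(-5, 0) = (-20 + 0)*(-5 + 0) = -20*(-5) = 100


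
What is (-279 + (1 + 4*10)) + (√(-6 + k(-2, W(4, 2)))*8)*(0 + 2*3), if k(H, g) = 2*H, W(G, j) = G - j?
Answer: -238 + 48*I*√10 ≈ -238.0 + 151.79*I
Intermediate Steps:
(-279 + (1 + 4*10)) + (√(-6 + k(-2, W(4, 2)))*8)*(0 + 2*3) = (-279 + (1 + 4*10)) + (√(-6 + 2*(-2))*8)*(0 + 2*3) = (-279 + (1 + 40)) + (√(-6 - 4)*8)*(0 + 6) = (-279 + 41) + (√(-10)*8)*6 = -238 + ((I*√10)*8)*6 = -238 + (8*I*√10)*6 = -238 + 48*I*√10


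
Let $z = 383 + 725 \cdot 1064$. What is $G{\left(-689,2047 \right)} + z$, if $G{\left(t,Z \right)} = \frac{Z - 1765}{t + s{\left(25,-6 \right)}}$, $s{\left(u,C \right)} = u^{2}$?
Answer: $\frac{24696915}{32} \approx 7.7178 \cdot 10^{5}$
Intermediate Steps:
$z = 771783$ ($z = 383 + 771400 = 771783$)
$G{\left(t,Z \right)} = \frac{-1765 + Z}{625 + t}$ ($G{\left(t,Z \right)} = \frac{Z - 1765}{t + 25^{2}} = \frac{-1765 + Z}{t + 625} = \frac{-1765 + Z}{625 + t}$)
$G{\left(-689,2047 \right)} + z = \frac{-1765 + 2047}{625 - 689} + 771783 = \frac{1}{-64} \cdot 282 + 771783 = \left(- \frac{1}{64}\right) 282 + 771783 = - \frac{141}{32} + 771783 = \frac{24696915}{32}$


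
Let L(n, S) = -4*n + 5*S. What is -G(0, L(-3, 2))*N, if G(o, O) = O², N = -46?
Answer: 22264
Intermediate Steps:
-G(0, L(-3, 2))*N = -(-4*(-3) + 5*2)²*(-46) = -(12 + 10)²*(-46) = -22²*(-46) = -484*(-46) = -1*(-22264) = 22264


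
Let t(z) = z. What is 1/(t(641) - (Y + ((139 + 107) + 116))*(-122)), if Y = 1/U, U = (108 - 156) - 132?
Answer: 90/4032389 ≈ 2.2319e-5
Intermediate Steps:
U = -180 (U = -48 - 132 = -180)
Y = -1/180 (Y = 1/(-180) = -1/180 ≈ -0.0055556)
1/(t(641) - (Y + ((139 + 107) + 116))*(-122)) = 1/(641 - (-1/180 + ((139 + 107) + 116))*(-122)) = 1/(641 - (-1/180 + (246 + 116))*(-122)) = 1/(641 - (-1/180 + 362)*(-122)) = 1/(641 - 65159*(-122)/180) = 1/(641 - 1*(-3974699/90)) = 1/(641 + 3974699/90) = 1/(4032389/90) = 90/4032389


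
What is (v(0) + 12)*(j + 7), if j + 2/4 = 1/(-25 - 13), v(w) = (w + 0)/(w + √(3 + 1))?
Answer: 1476/19 ≈ 77.684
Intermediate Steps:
v(w) = w/(2 + w) (v(w) = w/(w + √4) = w/(w + 2) = w/(2 + w))
j = -10/19 (j = -½ + 1/(-25 - 13) = -½ + 1/(-38) = -½ - 1/38 = -10/19 ≈ -0.52632)
(v(0) + 12)*(j + 7) = (0/(2 + 0) + 12)*(-10/19 + 7) = (0/2 + 12)*(123/19) = (0*(½) + 12)*(123/19) = (0 + 12)*(123/19) = 12*(123/19) = 1476/19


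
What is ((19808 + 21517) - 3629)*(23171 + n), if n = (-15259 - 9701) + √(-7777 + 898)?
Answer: -67438144 + 37696*I*√6879 ≈ -6.7438e+7 + 3.1265e+6*I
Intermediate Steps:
n = -24960 + I*√6879 (n = -24960 + √(-6879) = -24960 + I*√6879 ≈ -24960.0 + 82.94*I)
((19808 + 21517) - 3629)*(23171 + n) = ((19808 + 21517) - 3629)*(23171 + (-24960 + I*√6879)) = (41325 - 3629)*(-1789 + I*√6879) = 37696*(-1789 + I*√6879) = -67438144 + 37696*I*√6879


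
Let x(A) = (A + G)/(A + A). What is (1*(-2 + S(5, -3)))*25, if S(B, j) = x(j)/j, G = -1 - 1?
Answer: -1025/18 ≈ -56.944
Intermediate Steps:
G = -2
x(A) = (-2 + A)/(2*A) (x(A) = (A - 2)/(A + A) = (-2 + A)/((2*A)) = (-2 + A)*(1/(2*A)) = (-2 + A)/(2*A))
S(B, j) = (-2 + j)/(2*j²) (S(B, j) = ((-2 + j)/(2*j))/j = (-2 + j)/(2*j²))
(1*(-2 + S(5, -3)))*25 = (1*(-2 + (½)*(-2 - 3)/(-3)²))*25 = (1*(-2 + (½)*(⅑)*(-5)))*25 = (1*(-2 - 5/18))*25 = (1*(-41/18))*25 = -41/18*25 = -1025/18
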